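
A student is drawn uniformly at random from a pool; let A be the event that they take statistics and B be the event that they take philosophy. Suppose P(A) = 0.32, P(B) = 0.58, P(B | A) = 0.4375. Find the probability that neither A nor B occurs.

P(A ∩ B) = P(A)·P(B|A) = 0.32 × 0.4375 = 0.14
By inclusion-exclusion,
P(A ∪ B) = 0.32 + 0.58 − 0.14 = 0.76
P(none) = 1 − 0.76 = 0.24

0.24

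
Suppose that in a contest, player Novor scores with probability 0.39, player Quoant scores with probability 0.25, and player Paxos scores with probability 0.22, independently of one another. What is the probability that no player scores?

P(none) = (1 − 0.39) × (1 − 0.25) × (1 − 0.22) = 0.61 × 0.75 × 0.78 = 0.35685

0.35685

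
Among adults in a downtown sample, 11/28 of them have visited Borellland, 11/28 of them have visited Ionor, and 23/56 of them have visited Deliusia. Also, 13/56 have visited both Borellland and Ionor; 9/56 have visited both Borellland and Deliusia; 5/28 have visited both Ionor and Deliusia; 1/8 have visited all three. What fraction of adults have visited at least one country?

P(union) = 11/28 + 11/28 + 23/56 − 13/56 − 9/56 − 5/28 + 1/8 = 3/4

3/4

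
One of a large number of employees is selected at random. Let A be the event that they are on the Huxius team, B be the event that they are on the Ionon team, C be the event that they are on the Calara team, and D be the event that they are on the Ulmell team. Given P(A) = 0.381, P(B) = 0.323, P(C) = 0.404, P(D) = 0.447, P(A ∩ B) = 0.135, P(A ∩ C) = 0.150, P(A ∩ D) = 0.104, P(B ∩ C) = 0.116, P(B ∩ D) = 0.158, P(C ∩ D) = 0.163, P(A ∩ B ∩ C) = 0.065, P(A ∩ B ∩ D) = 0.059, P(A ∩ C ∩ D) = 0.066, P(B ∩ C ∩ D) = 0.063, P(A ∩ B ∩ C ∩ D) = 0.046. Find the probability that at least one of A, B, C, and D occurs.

0.936

Apply inclusion-exclusion:
P(A ∪ B ∪ C ∪ D) = 0.381 + 0.323 + 0.404 + 0.447 − 0.135 − 0.150 − 0.104 − 0.116 − 0.158 − 0.163 + 0.065 + 0.059 + 0.066 + 0.063 − 0.046 = 0.936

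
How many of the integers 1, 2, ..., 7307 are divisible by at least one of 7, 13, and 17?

1864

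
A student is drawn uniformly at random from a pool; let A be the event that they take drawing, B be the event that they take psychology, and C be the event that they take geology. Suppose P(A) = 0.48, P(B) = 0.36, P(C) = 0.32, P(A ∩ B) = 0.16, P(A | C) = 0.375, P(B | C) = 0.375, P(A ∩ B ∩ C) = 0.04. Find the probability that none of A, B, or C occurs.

0.20

P(A ∩ C) = P(C)·P(A|C) = 0.32 × 0.375 = 0.12
P(B ∩ C) = P(C)·P(B|C) = 0.32 × 0.375 = 0.12
P(A ∪ B ∪ C) = 0.48 + 0.36 + 0.32 − 0.16 − 0.12 − 0.12 + 0.04 = 0.80
P(none) = 1 − 0.80 = 0.20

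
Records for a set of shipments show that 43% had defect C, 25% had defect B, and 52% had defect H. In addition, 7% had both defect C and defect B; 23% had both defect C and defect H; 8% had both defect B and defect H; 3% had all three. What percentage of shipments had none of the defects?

By inclusion–exclusion:
P(≥1) = 43 + 25 + 52 − 7 − 23 − 8 + 3 = 85%
P(none) = 100% − 85% = 15%

15%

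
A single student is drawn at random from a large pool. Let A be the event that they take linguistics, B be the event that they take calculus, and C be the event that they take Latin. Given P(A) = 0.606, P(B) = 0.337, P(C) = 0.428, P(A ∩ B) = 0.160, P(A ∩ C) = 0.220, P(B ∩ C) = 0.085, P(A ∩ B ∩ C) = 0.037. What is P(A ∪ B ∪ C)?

0.943

Apply inclusion-exclusion:
P(A ∪ B ∪ C) = 0.606 + 0.337 + 0.428 − 0.160 − 0.220 − 0.085 + 0.037 = 0.943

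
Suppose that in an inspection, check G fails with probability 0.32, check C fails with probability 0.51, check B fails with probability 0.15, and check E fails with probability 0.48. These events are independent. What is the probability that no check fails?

0.1472744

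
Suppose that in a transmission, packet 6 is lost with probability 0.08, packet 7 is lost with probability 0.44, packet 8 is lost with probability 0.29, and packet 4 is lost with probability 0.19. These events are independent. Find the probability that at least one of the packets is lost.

P(none) = (1 − 0.08) × (1 − 0.44) × (1 − 0.29) × (1 − 0.19) = 0.92 × 0.56 × 0.71 × 0.81 = 0.29629152
P(at least one) = 1 − 0.29629152 = 0.70370848

0.70370848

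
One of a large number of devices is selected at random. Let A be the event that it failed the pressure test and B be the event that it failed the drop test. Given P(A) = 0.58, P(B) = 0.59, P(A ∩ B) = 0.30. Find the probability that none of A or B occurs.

P(A ∪ B) = 0.58 + 0.59 − 0.30 = 0.87
P(none) = 1 − 0.87 = 0.13

0.13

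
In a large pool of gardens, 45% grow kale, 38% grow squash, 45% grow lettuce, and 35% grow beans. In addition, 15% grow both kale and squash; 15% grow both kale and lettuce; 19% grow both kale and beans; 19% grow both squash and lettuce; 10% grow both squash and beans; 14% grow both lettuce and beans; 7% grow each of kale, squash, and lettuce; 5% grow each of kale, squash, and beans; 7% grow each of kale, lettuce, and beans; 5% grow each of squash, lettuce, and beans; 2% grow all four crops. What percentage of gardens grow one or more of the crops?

93%

By inclusion-exclusion,
P(union) = 45 + 38 + 45 + 35 − 15 − 15 − 19 − 19 − 10 − 14 + 7 + 5 + 7 + 5 − 2 = 93%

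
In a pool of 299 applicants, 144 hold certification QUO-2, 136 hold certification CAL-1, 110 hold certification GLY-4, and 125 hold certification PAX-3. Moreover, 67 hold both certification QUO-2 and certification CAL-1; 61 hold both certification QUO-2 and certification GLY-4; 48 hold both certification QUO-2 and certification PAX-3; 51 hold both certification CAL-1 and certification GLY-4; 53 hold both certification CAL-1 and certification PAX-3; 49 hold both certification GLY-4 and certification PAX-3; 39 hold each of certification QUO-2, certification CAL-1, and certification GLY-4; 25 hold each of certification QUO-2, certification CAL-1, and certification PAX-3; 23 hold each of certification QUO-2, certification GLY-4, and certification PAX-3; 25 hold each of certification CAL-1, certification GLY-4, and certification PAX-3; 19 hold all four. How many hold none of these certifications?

20

Apply inclusion-exclusion:
|at least one| = 144 + 136 + 110 + 125 − 67 − 61 − 48 − 51 − 53 − 49 + 39 + 25 + 23 + 25 − 19 = 279
None: 299 − 279 = 20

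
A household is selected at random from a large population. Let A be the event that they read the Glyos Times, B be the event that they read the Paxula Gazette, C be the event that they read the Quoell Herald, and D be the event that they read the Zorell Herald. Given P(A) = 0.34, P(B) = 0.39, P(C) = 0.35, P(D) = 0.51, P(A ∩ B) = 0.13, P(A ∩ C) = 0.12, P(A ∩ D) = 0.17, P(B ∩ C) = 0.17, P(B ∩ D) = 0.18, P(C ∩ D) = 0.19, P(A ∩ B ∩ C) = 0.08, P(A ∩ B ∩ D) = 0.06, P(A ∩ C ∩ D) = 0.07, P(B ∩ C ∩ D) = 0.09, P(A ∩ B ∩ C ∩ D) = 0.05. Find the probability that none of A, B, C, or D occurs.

P(A ∪ B ∪ C ∪ D) = 0.34 + 0.39 + 0.35 + 0.51 − 0.13 − 0.12 − 0.17 − 0.17 − 0.18 − 0.19 + 0.08 + 0.06 + 0.07 + 0.09 − 0.05 = 0.88
P(none) = 1 − 0.88 = 0.12

0.12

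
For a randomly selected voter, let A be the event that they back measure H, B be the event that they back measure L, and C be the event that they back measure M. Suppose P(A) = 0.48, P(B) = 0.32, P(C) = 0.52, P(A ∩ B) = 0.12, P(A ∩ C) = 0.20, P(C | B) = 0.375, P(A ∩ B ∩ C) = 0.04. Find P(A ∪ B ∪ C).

P(B ∩ C) = P(B)·P(C|B) = 0.32 × 0.375 = 0.12
P(A ∪ B ∪ C) = 0.48 + 0.32 + 0.52 − 0.12 − 0.20 − 0.12 + 0.04 = 0.92

0.92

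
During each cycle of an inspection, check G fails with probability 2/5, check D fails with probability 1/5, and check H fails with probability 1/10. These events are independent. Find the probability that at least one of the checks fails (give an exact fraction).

71/125

Since the events are independent, P(none) is the product of the individual non-occurrence probabilities.
P(none) = (1 − 2/5) × (1 − 1/5) × (1 − 1/10) = 3/5 × 4/5 × 9/10 = 54/125
P(at least one) = 1 − 54/125 = 71/125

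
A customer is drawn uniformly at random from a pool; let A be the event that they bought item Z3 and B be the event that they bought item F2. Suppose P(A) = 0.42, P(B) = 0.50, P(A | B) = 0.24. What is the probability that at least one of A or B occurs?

0.80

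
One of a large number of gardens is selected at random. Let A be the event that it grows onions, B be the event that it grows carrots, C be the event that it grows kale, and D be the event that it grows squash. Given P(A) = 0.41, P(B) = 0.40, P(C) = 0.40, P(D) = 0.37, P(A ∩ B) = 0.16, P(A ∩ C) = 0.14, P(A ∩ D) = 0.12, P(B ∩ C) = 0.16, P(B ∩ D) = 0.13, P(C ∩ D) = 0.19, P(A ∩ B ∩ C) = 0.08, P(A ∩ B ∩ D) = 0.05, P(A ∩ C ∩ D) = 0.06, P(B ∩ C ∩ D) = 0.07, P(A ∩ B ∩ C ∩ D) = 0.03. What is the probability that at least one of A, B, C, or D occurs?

0.91

Using inclusion–exclusion:
P(A ∪ B ∪ C ∪ D) = 0.41 + 0.40 + 0.40 + 0.37 − 0.16 − 0.14 − 0.12 − 0.16 − 0.13 − 0.19 + 0.08 + 0.05 + 0.06 + 0.07 − 0.03 = 0.91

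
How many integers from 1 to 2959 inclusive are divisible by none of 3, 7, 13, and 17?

1469

Using inclusion–exclusion:
986 + 422 + 227 + 174 − 140 − 75 − 58 − 32 − 24 − 13 + 10 + 8 + 4 + 1 − 0 = 1490
2959 − 1490 = 1469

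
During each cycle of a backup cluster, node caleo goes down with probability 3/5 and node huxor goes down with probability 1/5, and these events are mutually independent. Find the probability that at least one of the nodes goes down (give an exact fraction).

Independence gives P(none) = ∏(1 − pᵢ).
P(none) = (1 − 3/5) × (1 − 1/5) = 2/5 × 4/5 = 8/25
P(at least one) = 1 − 8/25 = 17/25

17/25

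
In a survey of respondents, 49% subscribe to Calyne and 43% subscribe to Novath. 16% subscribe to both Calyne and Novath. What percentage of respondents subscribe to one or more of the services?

76%

Inclusion–exclusion gives
P(union) = 49 + 43 − 16 = 76%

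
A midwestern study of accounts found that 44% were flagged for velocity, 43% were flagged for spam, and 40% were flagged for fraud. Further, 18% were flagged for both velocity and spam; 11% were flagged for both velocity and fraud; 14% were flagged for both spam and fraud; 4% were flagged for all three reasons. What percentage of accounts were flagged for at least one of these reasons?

88%

P(at least one) = 44 + 43 + 40 − 18 − 11 − 14 + 4 = 88%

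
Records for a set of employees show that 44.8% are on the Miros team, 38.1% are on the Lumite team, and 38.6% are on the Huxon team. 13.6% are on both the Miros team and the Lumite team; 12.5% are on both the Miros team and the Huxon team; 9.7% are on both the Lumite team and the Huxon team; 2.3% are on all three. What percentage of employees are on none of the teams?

12.0%

P(at least one) = 44.8 + 38.1 + 38.6 − 13.6 − 12.5 − 9.7 + 2.3 = 88.0%
P(none) = 100% − 88.0% = 12.0%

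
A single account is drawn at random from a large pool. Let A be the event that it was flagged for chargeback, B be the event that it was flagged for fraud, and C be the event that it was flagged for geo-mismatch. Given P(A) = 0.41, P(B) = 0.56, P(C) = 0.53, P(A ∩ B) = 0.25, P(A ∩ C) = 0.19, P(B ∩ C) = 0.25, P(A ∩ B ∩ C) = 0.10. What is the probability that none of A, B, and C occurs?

By inclusion–exclusion:
P(A ∪ B ∪ C) = 0.41 + 0.56 + 0.53 − 0.25 − 0.19 − 0.25 + 0.10 = 0.91
P(none) = 1 − 0.91 = 0.09

0.09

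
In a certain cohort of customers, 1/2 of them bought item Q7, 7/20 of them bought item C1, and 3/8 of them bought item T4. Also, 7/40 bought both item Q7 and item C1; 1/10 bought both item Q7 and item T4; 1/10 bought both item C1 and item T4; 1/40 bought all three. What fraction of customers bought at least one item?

7/8

Using inclusion–exclusion:
P(≥1) = 1/2 + 7/20 + 3/8 − 7/40 − 1/10 − 1/10 + 1/40 = 7/8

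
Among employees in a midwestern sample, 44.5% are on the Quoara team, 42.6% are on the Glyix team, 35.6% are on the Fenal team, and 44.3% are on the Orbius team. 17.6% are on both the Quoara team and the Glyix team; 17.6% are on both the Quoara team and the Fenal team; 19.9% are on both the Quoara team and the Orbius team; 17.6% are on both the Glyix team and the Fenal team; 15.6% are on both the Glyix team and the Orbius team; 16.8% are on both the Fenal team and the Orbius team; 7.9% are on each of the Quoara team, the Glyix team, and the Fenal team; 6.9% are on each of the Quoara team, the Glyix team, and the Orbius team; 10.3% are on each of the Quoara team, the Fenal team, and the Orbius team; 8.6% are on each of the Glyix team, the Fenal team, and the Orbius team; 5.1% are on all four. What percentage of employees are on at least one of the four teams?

90.5%

Using inclusion–exclusion:
P(≥1) = 44.5 + 42.6 + 35.6 + 44.3 − 17.6 − 17.6 − 19.9 − 17.6 − 15.6 − 16.8 + 7.9 + 6.9 + 10.3 + 8.6 − 5.1 = 90.5%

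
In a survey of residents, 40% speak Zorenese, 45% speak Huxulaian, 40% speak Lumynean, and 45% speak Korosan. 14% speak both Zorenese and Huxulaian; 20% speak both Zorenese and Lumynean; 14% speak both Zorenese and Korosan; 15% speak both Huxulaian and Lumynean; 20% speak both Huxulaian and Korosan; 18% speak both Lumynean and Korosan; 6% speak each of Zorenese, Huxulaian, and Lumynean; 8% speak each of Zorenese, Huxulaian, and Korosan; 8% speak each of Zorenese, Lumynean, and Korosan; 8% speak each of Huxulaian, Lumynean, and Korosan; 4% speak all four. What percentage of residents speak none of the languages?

P(at least one) = 40 + 45 + 40 + 45 − 14 − 20 − 14 − 15 − 20 − 18 + 6 + 8 + 8 + 8 − 4 = 95%
P(none) = 100% − 95% = 5%

5%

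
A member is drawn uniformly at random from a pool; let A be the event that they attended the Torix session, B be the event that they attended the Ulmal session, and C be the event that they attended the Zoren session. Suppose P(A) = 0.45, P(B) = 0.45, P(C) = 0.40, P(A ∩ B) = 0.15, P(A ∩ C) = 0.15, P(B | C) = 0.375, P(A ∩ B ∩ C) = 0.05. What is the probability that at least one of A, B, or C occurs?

P(B ∩ C) = P(C)·P(B|C) = 0.40 × 0.375 = 0.15
Apply inclusion-exclusion:
P(A ∪ B ∪ C) = 0.45 + 0.45 + 0.40 − 0.15 − 0.15 − 0.15 + 0.05 = 0.90

0.90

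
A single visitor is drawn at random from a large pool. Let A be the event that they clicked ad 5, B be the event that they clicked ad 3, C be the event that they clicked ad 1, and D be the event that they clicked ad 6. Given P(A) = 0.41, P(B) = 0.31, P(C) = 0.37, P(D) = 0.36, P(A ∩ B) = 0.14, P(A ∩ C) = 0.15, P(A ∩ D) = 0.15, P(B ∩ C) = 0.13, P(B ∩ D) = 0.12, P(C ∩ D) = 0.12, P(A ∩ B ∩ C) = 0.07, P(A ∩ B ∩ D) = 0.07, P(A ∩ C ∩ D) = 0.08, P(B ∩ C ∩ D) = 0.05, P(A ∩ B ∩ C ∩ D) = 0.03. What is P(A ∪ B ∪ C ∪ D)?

0.88

P(A ∪ B ∪ C ∪ D) = 0.41 + 0.31 + 0.37 + 0.36 − 0.14 − 0.15 − 0.15 − 0.13 − 0.12 − 0.12 + 0.07 + 0.07 + 0.08 + 0.05 − 0.03 = 0.88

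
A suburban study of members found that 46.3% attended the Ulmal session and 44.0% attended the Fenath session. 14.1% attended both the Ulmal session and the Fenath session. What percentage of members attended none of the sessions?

23.8%

P(at least one) = 46.3 + 44.0 − 14.1 = 76.2%
P(none) = 100% − 76.2% = 23.8%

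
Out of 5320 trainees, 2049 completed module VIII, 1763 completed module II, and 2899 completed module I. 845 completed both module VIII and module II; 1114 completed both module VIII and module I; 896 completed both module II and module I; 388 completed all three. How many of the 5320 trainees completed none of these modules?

1076

By inclusion–exclusion:
N(≥1) = 2049 + 1763 + 2899 − 845 − 1114 − 896 + 388 = 4244
None: 5320 − 4244 = 1076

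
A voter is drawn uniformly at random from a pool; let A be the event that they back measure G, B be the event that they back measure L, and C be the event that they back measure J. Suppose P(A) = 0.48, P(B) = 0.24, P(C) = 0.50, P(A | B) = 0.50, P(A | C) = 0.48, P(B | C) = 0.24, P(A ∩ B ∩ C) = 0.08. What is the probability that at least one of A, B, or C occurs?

0.82

P(A ∩ B) = P(B)·P(A|B) = 0.24 × 0.50 = 0.12
P(A ∩ C) = P(C)·P(A|C) = 0.50 × 0.48 = 0.24
P(B ∩ C) = P(C)·P(B|C) = 0.50 × 0.24 = 0.12
Apply inclusion-exclusion:
P(A ∪ B ∪ C) = 0.48 + 0.24 + 0.50 − 0.12 − 0.24 − 0.12 + 0.08 = 0.82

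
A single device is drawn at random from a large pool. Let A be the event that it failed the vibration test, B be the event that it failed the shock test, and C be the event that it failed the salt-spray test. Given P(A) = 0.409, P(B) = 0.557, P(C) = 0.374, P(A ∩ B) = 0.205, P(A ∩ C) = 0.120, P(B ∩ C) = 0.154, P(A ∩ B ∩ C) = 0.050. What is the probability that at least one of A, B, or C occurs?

P(A ∪ B ∪ C) = 0.409 + 0.557 + 0.374 − 0.205 − 0.120 − 0.154 + 0.050 = 0.911

0.911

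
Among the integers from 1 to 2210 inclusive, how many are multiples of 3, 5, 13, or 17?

1186

736 + 442 + 170 + 130 − 147 − 56 − 43 − 34 − 26 − 10 + 11 + 8 + 3 + 2 − 0 = 1186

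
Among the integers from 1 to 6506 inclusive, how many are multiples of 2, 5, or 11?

By inclusion-exclusion,
3253 + 1301 + 591 − 650 − 295 − 118 + 59 = 4141

4141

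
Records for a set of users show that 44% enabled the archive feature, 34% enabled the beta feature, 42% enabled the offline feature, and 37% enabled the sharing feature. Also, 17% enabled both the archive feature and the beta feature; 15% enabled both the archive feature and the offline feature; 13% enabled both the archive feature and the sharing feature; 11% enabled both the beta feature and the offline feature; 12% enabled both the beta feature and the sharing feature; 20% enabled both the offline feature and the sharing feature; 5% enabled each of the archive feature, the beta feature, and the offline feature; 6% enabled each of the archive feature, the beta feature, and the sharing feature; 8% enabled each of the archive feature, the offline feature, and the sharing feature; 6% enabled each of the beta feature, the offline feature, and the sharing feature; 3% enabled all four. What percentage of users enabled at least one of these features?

Inclusion–exclusion gives
P(≥1) = 44 + 34 + 42 + 37 − 17 − 15 − 13 − 11 − 12 − 20 + 5 + 6 + 8 + 6 − 3 = 91%

91%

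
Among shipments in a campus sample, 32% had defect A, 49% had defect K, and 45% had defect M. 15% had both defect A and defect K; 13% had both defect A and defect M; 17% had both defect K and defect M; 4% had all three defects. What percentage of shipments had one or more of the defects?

85%

By inclusion-exclusion,
P(at least one) = 32 + 49 + 45 − 15 − 13 − 17 + 4 = 85%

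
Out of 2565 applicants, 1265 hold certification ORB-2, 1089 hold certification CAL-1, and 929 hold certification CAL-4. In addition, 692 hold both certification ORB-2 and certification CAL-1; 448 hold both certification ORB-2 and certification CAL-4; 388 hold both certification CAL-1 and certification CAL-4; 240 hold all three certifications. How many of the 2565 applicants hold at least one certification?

1995

Inclusion–exclusion gives
N(≥1) = 1265 + 1089 + 929 − 692 − 448 − 388 + 240 = 1995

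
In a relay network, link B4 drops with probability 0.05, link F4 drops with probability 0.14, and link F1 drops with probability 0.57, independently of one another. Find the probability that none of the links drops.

P(none) = (1 − 0.05) × (1 − 0.14) × (1 − 0.57) = 0.95 × 0.86 × 0.43 = 0.35131

0.35131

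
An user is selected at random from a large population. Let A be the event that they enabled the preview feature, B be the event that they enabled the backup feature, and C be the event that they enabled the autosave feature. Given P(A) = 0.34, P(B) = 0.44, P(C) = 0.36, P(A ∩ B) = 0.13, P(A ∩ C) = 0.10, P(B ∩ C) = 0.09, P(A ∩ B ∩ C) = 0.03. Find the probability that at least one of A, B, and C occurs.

Using inclusion–exclusion:
P(A ∪ B ∪ C) = 0.34 + 0.44 + 0.36 − 0.13 − 0.10 − 0.09 + 0.03 = 0.85

0.85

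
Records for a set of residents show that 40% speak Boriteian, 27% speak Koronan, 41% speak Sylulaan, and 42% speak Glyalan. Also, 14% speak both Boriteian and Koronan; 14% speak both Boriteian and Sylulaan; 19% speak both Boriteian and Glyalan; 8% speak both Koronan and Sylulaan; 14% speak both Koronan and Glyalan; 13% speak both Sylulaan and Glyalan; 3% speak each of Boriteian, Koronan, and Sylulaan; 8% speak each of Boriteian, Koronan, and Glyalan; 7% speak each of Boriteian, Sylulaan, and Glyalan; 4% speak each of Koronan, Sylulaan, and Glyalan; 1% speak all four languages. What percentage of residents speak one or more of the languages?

By inclusion–exclusion:
P(at least one) = 40 + 27 + 41 + 42 − 14 − 14 − 19 − 8 − 14 − 13 + 3 + 8 + 7 + 4 − 1 = 89%

89%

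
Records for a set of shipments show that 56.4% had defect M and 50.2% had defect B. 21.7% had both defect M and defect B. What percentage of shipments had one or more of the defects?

Apply inclusion-exclusion:
P(at least one) = 56.4 + 50.2 − 21.7 = 84.9%

84.9%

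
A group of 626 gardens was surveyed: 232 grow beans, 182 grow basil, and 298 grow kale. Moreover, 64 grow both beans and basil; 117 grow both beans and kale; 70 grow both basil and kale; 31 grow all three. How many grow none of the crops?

By inclusion–exclusion:
|at least one| = 232 + 182 + 298 − 64 − 117 − 70 + 31 = 492
None: 626 − 492 = 134

134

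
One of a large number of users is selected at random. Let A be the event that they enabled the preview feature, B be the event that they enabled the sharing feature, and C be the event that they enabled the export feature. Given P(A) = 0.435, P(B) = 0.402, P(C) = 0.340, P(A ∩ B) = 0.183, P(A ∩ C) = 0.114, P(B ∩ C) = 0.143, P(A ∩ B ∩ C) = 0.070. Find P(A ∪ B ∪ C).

0.807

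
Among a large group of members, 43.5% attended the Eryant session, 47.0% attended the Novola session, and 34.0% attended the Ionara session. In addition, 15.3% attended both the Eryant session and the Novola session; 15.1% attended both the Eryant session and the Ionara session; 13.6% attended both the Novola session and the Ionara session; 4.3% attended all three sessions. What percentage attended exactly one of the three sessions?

Using the inclusion–exclusion count for exactly one event:
P(exactly one) = 43.5 + 47.0 + 34.0 − 2·15.3 − 2·15.1 − 2·13.6 + 3·4.3 = 49.4%

49.4%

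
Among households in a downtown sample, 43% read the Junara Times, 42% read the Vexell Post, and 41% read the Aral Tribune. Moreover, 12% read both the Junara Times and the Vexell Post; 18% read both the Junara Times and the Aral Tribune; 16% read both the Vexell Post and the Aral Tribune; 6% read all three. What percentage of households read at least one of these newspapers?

86%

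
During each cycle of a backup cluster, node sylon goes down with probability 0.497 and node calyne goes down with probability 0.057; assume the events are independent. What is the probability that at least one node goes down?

P(none) = (1 − 0.497) × (1 − 0.057) = 0.503 × 0.943 = 0.474329
P(at least one) = 1 − 0.474329 = 0.525671

0.525671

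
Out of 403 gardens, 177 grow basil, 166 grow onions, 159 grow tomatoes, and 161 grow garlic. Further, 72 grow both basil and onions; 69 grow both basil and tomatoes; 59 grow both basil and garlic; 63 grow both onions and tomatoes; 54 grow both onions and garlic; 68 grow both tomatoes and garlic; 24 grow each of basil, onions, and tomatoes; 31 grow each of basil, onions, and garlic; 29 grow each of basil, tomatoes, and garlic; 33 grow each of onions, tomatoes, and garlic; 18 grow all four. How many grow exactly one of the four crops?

172

Using the inclusion–exclusion count for exactly one event:
N(exactly one) = 177 + 166 + 159 + 161 − 2·72 − 2·69 − 2·59 − 2·63 − 2·54 − 2·68 + 3·24 + 3·31 + 3·29 + 3·33 − 4·18 = 172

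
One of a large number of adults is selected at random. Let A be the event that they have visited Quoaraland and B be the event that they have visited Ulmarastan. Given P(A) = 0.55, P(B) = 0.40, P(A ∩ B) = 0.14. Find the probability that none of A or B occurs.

0.19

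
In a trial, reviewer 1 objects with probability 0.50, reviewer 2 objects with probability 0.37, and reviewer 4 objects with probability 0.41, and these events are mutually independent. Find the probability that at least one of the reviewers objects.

P(none) = (1 − 0.50) × (1 − 0.37) × (1 − 0.41) = 0.50 × 0.63 × 0.59 = 0.18585
P(at least one) = 1 − 0.18585 = 0.81415

0.81415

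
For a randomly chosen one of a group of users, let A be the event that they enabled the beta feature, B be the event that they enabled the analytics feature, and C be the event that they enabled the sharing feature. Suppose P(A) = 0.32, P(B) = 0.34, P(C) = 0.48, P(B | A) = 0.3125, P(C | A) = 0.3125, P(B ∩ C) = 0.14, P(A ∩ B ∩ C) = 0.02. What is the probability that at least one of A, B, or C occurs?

P(A ∩ B) = P(A)·P(B|A) = 0.32 × 0.3125 = 0.10
P(A ∩ C) = P(A)·P(C|A) = 0.32 × 0.3125 = 0.10
By inclusion-exclusion,
P(A ∪ B ∪ C) = 0.32 + 0.34 + 0.48 − 0.10 − 0.10 − 0.14 + 0.02 = 0.82

0.82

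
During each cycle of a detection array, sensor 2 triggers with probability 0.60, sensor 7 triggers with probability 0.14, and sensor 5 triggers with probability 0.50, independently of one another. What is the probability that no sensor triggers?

Independence gives P(none) = ∏(1 − pᵢ).
P(none) = (1 − 0.60) × (1 − 0.14) × (1 − 0.50) = 0.40 × 0.86 × 0.50 = 0.172

0.172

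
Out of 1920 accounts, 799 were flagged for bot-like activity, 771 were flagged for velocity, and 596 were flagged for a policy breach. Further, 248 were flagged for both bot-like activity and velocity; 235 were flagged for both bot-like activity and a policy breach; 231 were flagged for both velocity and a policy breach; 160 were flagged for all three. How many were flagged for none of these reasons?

Using inclusion–exclusion:
N(≥1) = 799 + 771 + 596 − 248 − 235 − 231 + 160 = 1612
None: 1920 − 1612 = 308

308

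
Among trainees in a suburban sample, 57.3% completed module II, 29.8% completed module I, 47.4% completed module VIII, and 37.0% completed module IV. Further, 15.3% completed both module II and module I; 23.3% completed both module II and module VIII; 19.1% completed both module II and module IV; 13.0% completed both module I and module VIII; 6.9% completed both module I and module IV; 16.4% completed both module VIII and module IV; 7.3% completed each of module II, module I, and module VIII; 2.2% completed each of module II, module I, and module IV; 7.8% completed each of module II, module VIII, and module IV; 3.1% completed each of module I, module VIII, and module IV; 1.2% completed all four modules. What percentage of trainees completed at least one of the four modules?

96.7%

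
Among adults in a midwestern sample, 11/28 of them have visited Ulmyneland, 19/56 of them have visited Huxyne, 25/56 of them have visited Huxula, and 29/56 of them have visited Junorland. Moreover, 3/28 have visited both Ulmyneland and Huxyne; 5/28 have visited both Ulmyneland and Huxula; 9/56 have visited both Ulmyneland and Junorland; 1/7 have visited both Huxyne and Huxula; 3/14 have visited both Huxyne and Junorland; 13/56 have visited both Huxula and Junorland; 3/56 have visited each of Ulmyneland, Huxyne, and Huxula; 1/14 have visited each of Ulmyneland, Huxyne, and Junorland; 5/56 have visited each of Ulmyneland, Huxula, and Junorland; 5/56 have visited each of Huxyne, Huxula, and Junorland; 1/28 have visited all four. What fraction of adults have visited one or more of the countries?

13/14

By inclusion-exclusion,
P(at least one) = 11/28 + 19/56 + 25/56 + 29/56 − 3/28 − 5/28 − 9/56 − 1/7 − 3/14 − 13/56 + 3/56 + 1/14 + 5/56 + 5/56 − 1/28 = 13/14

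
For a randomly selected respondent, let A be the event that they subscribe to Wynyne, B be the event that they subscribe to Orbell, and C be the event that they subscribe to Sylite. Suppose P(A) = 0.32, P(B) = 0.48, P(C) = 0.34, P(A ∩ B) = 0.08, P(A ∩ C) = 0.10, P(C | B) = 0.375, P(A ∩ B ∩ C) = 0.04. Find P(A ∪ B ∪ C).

0.82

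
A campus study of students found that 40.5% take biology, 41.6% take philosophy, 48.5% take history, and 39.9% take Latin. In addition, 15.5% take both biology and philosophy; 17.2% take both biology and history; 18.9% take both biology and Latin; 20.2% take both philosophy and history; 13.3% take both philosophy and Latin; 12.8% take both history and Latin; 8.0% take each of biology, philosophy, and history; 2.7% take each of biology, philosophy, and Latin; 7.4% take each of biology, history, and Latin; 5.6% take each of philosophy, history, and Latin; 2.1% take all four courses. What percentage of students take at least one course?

P(union) = 40.5 + 41.6 + 48.5 + 39.9 − 15.5 − 17.2 − 18.9 − 20.2 − 13.3 − 12.8 + 8.0 + 2.7 + 7.4 + 5.6 − 2.1 = 94.2%

94.2%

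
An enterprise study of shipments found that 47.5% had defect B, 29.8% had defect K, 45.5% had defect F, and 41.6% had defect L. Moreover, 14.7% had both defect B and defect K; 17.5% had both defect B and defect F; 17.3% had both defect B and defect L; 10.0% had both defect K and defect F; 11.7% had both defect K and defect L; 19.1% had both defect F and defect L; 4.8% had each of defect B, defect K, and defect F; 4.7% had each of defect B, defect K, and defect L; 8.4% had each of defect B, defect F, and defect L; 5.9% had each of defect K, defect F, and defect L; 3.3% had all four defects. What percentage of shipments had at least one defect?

94.6%

By inclusion-exclusion,
P(≥1) = 47.5 + 29.8 + 45.5 + 41.6 − 14.7 − 17.5 − 17.3 − 10.0 − 11.7 − 19.1 + 4.8 + 4.7 + 8.4 + 5.9 − 3.3 = 94.6%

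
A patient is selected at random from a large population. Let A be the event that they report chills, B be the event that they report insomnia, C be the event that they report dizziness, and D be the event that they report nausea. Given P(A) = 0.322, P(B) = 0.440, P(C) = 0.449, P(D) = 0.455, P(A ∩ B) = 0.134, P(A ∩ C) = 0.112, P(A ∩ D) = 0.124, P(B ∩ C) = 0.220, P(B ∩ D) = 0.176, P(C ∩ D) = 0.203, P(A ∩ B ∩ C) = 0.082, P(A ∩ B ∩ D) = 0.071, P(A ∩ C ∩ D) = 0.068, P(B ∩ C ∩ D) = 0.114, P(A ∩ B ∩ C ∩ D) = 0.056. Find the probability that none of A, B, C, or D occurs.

0.024

By inclusion-exclusion,
P(A ∪ B ∪ C ∪ D) = 0.322 + 0.440 + 0.449 + 0.455 − 0.134 − 0.112 − 0.124 − 0.220 − 0.176 − 0.203 + 0.082 + 0.071 + 0.068 + 0.114 − 0.056 = 0.976
P(none) = 1 − 0.976 = 0.024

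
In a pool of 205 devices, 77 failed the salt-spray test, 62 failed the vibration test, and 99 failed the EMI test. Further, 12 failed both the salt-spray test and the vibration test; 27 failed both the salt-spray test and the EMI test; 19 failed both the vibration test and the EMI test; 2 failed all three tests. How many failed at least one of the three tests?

182

Using inclusion–exclusion:
|at least one| = 77 + 62 + 99 − 12 − 27 − 19 + 2 = 182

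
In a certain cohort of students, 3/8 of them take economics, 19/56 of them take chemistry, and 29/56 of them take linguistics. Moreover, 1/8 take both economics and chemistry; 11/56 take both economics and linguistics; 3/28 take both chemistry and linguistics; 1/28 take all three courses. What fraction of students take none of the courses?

9/56

Inclusion–exclusion gives
P(≥1) = 3/8 + 19/56 + 29/56 − 1/8 − 11/56 − 3/28 + 1/28 = 47/56
P(none) = 1 − 47/56 = 9/56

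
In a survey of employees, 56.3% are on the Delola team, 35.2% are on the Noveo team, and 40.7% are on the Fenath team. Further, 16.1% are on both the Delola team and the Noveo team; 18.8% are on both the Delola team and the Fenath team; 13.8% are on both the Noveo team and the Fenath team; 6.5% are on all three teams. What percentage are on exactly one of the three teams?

54.3%

Using the inclusion–exclusion count for exactly one event:
P(exactly one) = 56.3 + 35.2 + 40.7 − 2·16.1 − 2·18.8 − 2·13.8 + 3·6.5 = 54.3%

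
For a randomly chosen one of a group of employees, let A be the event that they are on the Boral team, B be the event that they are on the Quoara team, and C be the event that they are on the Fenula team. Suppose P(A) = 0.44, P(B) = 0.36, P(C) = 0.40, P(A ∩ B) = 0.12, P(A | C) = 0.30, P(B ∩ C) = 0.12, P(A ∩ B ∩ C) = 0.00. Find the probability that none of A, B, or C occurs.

P(A ∩ C) = P(C)·P(A|C) = 0.40 × 0.30 = 0.12
Using inclusion–exclusion:
P(A ∪ B ∪ C) = 0.44 + 0.36 + 0.40 − 0.12 − 0.12 − 0.12 + 0.00 = 0.84
P(none) = 1 − 0.84 = 0.16

0.16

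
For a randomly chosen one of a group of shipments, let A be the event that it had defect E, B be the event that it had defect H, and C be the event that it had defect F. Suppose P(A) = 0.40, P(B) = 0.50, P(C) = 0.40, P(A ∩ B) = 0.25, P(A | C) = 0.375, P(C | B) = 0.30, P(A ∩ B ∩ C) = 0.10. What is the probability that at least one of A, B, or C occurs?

0.85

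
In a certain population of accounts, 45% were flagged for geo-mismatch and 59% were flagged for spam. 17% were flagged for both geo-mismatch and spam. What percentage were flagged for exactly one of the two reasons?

70%

Using the inclusion–exclusion count for exactly one event:
P(exactly one) = 45 + 59 − 2·17 = 70%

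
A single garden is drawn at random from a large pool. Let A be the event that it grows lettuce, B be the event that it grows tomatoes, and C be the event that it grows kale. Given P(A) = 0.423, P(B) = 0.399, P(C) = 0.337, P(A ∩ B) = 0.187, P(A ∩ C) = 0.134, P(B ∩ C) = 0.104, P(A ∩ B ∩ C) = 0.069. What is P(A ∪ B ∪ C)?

Apply inclusion-exclusion:
P(A ∪ B ∪ C) = 0.423 + 0.399 + 0.337 − 0.187 − 0.134 − 0.104 + 0.069 = 0.803

0.803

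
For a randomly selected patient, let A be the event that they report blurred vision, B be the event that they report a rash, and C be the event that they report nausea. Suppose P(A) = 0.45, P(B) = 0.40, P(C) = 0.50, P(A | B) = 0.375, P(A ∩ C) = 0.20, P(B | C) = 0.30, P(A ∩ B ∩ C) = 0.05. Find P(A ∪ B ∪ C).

0.90

P(A ∩ B) = P(B)·P(A|B) = 0.40 × 0.375 = 0.15
P(B ∩ C) = P(C)·P(B|C) = 0.50 × 0.30 = 0.15
P(A ∪ B ∪ C) = 0.45 + 0.40 + 0.50 − 0.15 − 0.20 − 0.15 + 0.05 = 0.90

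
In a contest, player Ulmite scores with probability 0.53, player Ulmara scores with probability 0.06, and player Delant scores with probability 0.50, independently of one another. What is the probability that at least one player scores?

P(none) = (1 − 0.53) × (1 − 0.06) × (1 − 0.50) = 0.47 × 0.94 × 0.50 = 0.2209
P(at least one) = 1 − 0.2209 = 0.7791

0.7791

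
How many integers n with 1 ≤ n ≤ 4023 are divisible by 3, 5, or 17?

Apply inclusion-exclusion:
1341 + 804 + 236 − 268 − 78 − 47 + 15 = 2003

2003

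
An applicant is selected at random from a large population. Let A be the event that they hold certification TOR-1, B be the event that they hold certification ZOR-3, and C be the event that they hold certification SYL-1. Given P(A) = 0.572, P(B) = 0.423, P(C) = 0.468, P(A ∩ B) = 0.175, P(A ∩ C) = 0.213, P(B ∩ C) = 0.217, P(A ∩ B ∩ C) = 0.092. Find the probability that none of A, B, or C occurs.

P(A ∪ B ∪ C) = 0.572 + 0.423 + 0.468 − 0.175 − 0.213 − 0.217 + 0.092 = 0.950
P(none) = 1 − 0.950 = 0.050

0.050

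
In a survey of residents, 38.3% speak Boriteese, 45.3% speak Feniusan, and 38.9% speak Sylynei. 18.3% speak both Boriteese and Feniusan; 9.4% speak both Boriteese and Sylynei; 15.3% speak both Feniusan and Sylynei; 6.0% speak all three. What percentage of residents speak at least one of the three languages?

85.5%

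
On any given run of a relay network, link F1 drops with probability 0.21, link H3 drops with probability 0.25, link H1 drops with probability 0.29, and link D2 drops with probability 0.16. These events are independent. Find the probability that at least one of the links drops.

P(none) = (1 − 0.21) × (1 − 0.25) × (1 − 0.29) × (1 − 0.16) = 0.79 × 0.75 × 0.71 × 0.84 = 0.353367
P(at least one) = 1 − 0.353367 = 0.646633

0.646633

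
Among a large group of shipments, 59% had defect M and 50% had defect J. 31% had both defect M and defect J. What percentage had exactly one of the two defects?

P(exactly one) = 59 + 50 − 2·31 = 47%

47%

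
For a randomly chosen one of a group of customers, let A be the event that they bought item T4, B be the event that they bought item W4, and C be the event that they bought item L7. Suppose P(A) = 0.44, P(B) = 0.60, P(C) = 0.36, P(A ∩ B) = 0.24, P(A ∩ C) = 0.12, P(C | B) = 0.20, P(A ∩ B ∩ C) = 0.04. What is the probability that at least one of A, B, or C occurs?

P(B ∩ C) = P(B)·P(C|B) = 0.60 × 0.20 = 0.12
Apply inclusion-exclusion:
P(A ∪ B ∪ C) = 0.44 + 0.60 + 0.36 − 0.24 − 0.12 − 0.12 + 0.04 = 0.96

0.96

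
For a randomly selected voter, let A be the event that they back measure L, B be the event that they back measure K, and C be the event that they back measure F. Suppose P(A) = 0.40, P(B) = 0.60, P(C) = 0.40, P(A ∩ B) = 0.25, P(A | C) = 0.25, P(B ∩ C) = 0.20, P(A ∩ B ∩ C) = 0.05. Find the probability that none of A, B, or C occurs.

P(A ∩ C) = P(C)·P(A|C) = 0.40 × 0.25 = 0.10
By inclusion–exclusion:
P(A ∪ B ∪ C) = 0.40 + 0.60 + 0.40 − 0.25 − 0.10 − 0.20 + 0.05 = 0.90
P(none) = 1 − 0.90 = 0.10

0.10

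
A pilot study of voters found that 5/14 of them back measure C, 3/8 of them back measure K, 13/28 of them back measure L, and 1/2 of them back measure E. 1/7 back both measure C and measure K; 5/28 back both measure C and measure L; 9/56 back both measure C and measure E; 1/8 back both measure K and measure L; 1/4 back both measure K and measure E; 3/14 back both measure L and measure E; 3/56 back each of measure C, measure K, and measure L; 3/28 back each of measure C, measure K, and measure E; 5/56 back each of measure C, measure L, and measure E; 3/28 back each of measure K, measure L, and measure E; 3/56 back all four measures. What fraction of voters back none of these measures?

P(at least one) = 5/14 + 3/8 + 13/28 + 1/2 − 1/7 − 5/28 − 9/56 − 1/8 − 1/4 − 3/14 + 3/56 + 3/28 + 5/56 + 3/28 − 3/56 = 13/14
P(none) = 1 − 13/14 = 1/14

1/14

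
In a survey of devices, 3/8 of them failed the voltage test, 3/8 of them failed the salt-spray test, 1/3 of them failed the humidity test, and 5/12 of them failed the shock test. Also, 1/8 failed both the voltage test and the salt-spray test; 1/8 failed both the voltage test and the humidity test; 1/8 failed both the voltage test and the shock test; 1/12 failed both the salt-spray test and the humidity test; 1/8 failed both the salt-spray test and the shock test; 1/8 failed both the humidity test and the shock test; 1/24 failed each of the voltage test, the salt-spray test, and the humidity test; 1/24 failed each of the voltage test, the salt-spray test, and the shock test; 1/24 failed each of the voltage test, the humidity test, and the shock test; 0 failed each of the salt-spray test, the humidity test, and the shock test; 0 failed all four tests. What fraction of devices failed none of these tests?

1/12

Using inclusion–exclusion:
P(≥1) = 3/8 + 3/8 + 1/3 + 5/12 − 1/8 − 1/8 − 1/8 − 1/12 − 1/8 − 1/8 + 1/24 + 1/24 + 1/24 + 0 − 0 = 11/12
P(none) = 1 − 11/12 = 1/12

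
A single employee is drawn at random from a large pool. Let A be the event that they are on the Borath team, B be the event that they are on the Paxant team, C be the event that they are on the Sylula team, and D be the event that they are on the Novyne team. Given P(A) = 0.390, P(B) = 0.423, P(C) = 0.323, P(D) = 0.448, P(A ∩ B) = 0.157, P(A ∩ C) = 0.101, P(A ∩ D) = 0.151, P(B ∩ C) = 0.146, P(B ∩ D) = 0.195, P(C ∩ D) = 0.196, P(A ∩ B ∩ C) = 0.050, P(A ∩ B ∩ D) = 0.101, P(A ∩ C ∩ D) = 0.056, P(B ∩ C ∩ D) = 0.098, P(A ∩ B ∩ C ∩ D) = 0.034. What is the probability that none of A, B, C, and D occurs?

0.091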